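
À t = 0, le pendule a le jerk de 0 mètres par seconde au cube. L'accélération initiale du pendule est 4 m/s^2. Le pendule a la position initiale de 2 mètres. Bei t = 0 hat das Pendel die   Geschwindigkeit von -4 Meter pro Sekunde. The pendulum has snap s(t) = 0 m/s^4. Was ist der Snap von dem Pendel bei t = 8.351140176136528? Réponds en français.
En utilisant s(t) = 0 et en substituant t = 8.351140176136528, nous trouvons s = 0.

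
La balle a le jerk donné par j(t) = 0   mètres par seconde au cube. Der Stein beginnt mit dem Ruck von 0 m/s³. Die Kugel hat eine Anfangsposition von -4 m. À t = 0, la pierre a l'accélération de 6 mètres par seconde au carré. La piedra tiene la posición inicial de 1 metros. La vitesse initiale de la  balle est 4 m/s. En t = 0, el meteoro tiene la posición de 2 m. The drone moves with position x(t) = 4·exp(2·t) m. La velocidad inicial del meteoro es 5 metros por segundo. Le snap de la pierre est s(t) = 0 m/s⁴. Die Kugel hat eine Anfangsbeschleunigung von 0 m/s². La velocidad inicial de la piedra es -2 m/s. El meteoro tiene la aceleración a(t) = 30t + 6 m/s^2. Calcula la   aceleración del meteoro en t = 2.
Tenemos la aceleración a(t) = 30·t + 6. Sustituyendo t = 2: a(2) = 66.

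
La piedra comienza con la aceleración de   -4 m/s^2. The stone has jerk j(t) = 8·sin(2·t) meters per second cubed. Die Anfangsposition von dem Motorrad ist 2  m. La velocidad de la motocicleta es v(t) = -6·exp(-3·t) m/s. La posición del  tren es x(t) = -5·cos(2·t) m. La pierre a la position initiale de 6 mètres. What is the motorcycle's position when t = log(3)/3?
To find the answer, we compute 1 integral of v(t) = -6·exp(-3·t). Finding the integral of v(t) and using x(0) = 2: x(t) = 2·exp(-3·t). We have position x(t) = 2·exp(-3·t). Substituting t = log(3)/3: x(log(3)/3) = 2/3.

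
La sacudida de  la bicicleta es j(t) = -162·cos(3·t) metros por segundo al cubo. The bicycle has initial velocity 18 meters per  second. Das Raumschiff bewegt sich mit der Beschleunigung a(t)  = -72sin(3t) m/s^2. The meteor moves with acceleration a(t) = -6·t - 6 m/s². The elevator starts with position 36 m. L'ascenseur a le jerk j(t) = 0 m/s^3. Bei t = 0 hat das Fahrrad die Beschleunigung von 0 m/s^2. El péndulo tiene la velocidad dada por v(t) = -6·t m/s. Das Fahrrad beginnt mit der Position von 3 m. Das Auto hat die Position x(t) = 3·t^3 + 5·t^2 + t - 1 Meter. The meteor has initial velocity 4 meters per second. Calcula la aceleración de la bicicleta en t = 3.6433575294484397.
Para resolver esto, necesitamos tomar 1 integral de nuestra ecuación de la sacudida j(t) = -162·cos(3·t). Tomando ∫j(t)dt y aplicando a(0) = 0, encontramos a(t) = -54·sin(3·t). Usando a(t) = -54·sin(3·t) y sustituyendo t = 3.6433575294484397, encontramos a = 53.8841986522106.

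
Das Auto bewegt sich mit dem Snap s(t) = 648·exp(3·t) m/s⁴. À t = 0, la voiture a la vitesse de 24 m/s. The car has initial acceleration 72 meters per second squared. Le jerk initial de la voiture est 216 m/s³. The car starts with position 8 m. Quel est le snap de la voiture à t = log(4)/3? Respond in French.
De l'équation du snap s(t) = 648·exp(3·t), nous substituons t = log(4)/3 pour obtenir s = 2592.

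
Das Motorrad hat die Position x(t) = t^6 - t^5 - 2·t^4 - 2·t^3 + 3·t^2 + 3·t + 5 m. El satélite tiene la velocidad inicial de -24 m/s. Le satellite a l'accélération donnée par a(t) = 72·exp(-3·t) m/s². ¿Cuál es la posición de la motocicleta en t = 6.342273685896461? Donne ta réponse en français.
Nous avons la position x(t) = t^6 - t^5 - 2·t^4 - 2·t^3 + 3·t^2 + 3·t + 5. En substituant t = 6.342273685896461: x(6.342273685896461) = 51219.9753609206.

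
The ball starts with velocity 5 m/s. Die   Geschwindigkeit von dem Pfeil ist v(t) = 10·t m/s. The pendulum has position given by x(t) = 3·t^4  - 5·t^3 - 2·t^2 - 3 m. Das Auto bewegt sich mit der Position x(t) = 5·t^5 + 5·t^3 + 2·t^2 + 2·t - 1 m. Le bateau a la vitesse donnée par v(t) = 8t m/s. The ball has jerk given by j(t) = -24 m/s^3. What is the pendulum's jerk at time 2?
Starting from position x(t) = 3·t^4 - 5·t^3 - 2·t^2 - 3, we take 3 derivatives. Taking d/dt of x(t), we find v(t) = 12·t^3 - 15·t^2 - 4·t. Taking d/dt of v(t), we find a(t) = 36·t^2 - 30·t - 4. Differentiating acceleration, we get jerk: j(t) = 72·t - 30. We have jerk j(t) = 72·t - 30. Substituting t = 2: j(2) = 114.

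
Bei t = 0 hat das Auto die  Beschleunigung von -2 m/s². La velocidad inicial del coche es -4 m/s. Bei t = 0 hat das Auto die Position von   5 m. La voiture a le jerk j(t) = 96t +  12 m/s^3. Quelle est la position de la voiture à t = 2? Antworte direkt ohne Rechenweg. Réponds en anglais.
The answer is 73.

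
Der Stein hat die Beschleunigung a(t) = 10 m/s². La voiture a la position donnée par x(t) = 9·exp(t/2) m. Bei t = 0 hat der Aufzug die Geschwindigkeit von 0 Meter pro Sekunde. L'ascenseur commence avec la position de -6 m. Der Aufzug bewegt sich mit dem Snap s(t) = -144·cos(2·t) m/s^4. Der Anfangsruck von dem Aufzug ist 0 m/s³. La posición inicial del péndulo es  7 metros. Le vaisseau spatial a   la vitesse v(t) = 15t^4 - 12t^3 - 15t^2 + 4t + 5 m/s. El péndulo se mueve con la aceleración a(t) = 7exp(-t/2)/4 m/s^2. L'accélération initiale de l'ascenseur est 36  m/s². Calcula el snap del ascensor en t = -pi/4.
De la ecuación del snap s(t) = -144·cos(2·t), sustituimos t = -pi/4 para obtener s = 0.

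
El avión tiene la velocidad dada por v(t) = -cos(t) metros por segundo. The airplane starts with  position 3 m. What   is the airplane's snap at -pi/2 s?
To solve this, we need to take 3 derivatives of our velocity equation v(t) = -cos(t). Taking d/dt of v(t), we find a(t) = sin(t). Differentiating acceleration, we get jerk: j(t) = cos(t). Taking d/dt of j(t), we find s(t) = -sin(t). We have snap s(t) = -sin(t). Substituting t = -pi/2: s(-pi/2) = 1.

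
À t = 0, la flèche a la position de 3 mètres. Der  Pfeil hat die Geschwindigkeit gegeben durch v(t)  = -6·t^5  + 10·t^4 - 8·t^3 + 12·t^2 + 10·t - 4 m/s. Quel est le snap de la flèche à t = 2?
En partant de la vitesse v(t) = -6·t^5 + 10·t^4 - 8·t^3 + 12·t^2 + 10·t - 4, nous prenons 3 dérivées. En prenant d/dt de v(t), nous trouvons a(t) = -30·t^4 + 40·t^3 - 24·t^2 + 24·t + 10. La dérivée de l'accélération donne le jerk: j(t) = -120·t^3 + 120·t^2 - 48·t + 24. En dérivant le jerk, nous obtenons le snap: s(t) = -360·t^2 + 240·t - 48. En utilisant s(t) = -360·t^2 + 240·t - 48 et en substituant t = 2, nous trouvons s = -1008.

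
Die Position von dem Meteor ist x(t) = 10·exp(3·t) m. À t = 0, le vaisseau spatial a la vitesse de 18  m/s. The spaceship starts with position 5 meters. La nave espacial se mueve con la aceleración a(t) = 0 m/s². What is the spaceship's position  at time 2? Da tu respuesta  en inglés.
We need to integrate our acceleration equation a(t) = 0 2 times. The antiderivative of acceleration, with v(0) = 18, gives velocity: v(t) = 18. Finding the antiderivative of v(t) and using x(0) = 5: x(t) = 18·t + 5. From the given position equation x(t) = 18·t + 5, we substitute t = 2 to get x = 41.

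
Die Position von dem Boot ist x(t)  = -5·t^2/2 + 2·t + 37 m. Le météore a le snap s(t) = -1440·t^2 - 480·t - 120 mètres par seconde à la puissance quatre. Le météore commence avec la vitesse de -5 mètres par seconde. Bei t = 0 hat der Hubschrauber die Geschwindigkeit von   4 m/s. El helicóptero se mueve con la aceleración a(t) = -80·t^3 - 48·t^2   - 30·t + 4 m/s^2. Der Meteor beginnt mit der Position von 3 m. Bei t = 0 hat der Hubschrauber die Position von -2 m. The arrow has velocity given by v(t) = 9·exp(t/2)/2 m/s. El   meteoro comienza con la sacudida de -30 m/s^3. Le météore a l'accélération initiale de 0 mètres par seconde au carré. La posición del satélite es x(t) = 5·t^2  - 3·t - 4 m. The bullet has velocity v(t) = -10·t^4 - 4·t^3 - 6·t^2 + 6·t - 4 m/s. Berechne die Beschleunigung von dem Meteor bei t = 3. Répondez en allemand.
Wir müssen die Stammfunktion unserer Gleichung für den Snap s(t) = -1440·t^2 - 480·t - 120 2-mal finden. Durch Integration von dem Snap und Verwendung der Anfangsbedingung j(0) = -30, erhalten wir j(t) = -480·t^3 - 240·t^2 - 120·t - 30. Die Stammfunktion von dem Ruck ist die Beschleunigung. Mit a(0) = 0 erhalten wir a(t) = 10·t·(-12·t^3 - 8·t^2 - 6·t - 3). Wir haben die Beschleunigung a(t) = 10·t·(-12·t^3 - 8·t^2 - 6·t - 3). Durch Einsetzen von t = 3: a(3) = -12510.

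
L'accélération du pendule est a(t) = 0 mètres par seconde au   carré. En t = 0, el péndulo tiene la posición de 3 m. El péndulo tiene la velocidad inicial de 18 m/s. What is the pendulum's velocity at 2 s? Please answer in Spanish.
Partiendo de la aceleración a(t) = 0, tomamos 1 antiderivada. Tomando ∫a(t)dt y aplicando v(0) = 18, encontramos v(t) = 18. De la ecuación de la velocidad v(t) = 18, sustituimos t = 2 para obtener v = 18.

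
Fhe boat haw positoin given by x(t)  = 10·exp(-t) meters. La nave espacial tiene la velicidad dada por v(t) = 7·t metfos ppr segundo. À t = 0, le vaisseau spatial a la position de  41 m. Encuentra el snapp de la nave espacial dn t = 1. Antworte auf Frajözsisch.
En partant de la vitesse v(t) = 7·t, nous prenons 3 dérivées. En prenant d/dt de v(t), nous trouvons a(t) = 7. En prenant d/dt de a(t), nous trouvons j(t) = 0. En prenant d/dt de j(t), nous trouvons s(t) = 0. En utilisant s(t) = 0 et en substituant t = 1, nous trouvons s = 0.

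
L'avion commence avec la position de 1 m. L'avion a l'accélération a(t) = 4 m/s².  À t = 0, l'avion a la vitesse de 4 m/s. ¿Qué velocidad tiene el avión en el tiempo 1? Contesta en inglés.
Starting from acceleration a(t) = 4, we take 1 integral. Taking ∫a(t)dt and applying v(0) = 4, we find v(t) = 4·t + 4. Using v(t) = 4·t + 4 and substituting t = 1, we find v = 8.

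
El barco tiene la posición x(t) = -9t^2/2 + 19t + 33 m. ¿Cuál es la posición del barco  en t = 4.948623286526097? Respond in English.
We have position x(t) = -9·t^2/2 + 19·t + 33. Substituting t = 4.948623286526097: x(4.948623286526097) = 16.8239165002283.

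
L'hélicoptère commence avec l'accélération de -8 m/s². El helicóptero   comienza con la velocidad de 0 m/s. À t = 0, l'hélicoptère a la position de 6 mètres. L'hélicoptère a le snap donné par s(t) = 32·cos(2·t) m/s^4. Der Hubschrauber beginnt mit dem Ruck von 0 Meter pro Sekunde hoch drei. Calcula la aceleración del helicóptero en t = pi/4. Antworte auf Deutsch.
Um dies zu lösen, müssen wir 2 Stammfunktionen unserer Gleichung für den Snap s(t) = 32·cos(2·t) finden. Das Integral von dem Snap ist der Ruck. Mit j(0) = 0 erhalten wir j(t) = 16·sin(2·t). Das Integral von dem Ruck, mit a(0) = -8, ergibt die Beschleunigung: a(t) = -8·cos(2·t). Mit a(t) = -8·cos(2·t) und Einsetzen von t = pi/4, finden wir a = 0.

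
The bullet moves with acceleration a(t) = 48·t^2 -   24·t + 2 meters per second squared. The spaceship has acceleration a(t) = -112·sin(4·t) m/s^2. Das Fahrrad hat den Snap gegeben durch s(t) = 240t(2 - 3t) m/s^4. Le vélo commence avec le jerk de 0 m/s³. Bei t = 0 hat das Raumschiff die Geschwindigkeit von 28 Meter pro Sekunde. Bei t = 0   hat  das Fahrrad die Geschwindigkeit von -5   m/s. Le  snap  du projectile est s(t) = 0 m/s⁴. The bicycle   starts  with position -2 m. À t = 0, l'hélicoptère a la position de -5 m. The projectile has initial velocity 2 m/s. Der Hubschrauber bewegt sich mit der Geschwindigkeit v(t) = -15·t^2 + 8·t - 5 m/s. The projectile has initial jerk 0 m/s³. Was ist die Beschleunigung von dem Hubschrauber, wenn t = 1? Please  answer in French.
Nous devons dériver notre équation de la vitesse v(t) = -15·t^2 + 8·t - 5 1 fois. En dérivant la vitesse, nous obtenons l'accélération: a(t) = 8 - 30·t. En utilisant a(t) = 8 - 30·t et en substituant t = 1, nous trouvons a = -22.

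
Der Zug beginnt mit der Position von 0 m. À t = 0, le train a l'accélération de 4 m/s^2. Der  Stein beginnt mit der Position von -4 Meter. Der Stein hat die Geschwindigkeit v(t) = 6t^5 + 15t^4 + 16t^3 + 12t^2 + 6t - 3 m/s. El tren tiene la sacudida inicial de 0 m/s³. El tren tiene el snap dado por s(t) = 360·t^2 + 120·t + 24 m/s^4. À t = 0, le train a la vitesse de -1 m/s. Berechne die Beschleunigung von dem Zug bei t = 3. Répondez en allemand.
Wir müssen die Stammfunktion unserer Gleichung für den Snap s(t) = 360·t^2 + 120·t + 24 2-mal finden. Mit ∫s(t)dt und Anwendung von j(0) = 0, finden wir j(t) = 12·t·(10·t^2 + 5·t + 2). Mit ∫j(t)dt und Anwendung von a(0) = 4, finden wir a(t) = 30·t^4 + 20·t^3 + 12·t^2 + 4. Wir haben die Beschleunigung a(t) = 30·t^4 + 20·t^3 + 12·t^2 + 4. Durch Einsetzen von t = 3: a(3) = 3082.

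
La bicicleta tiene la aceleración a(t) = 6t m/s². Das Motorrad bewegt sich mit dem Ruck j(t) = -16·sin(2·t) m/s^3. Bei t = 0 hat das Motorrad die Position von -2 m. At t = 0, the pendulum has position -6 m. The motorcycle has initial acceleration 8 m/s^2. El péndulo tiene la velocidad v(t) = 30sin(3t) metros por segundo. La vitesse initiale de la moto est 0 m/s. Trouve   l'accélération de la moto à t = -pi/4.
Nous devons trouver la primitive de notre équation du jerk j(t) = -16·sin(2·t) 1 fois. La primitive du jerk, avec a(0) = 8, donne l'accélération: a(t) = 8·cos(2·t). En utilisant a(t) = 8·cos(2·t) et en substituant t = -pi/4, nous trouvons a = 0.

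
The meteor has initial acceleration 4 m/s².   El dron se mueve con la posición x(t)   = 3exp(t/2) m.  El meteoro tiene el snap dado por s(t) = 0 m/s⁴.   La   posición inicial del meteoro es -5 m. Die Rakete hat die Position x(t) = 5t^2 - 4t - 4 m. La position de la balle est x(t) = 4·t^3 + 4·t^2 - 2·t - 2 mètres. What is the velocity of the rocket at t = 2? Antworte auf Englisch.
To solve this, we need to take 1 derivative of our position equation x(t) = 5·t^2 - 4·t - 4. Taking d/dt of x(t), we find v(t) = 10·t - 4. We have velocity v(t) = 10·t - 4. Substituting t = 2: v(2) = 16.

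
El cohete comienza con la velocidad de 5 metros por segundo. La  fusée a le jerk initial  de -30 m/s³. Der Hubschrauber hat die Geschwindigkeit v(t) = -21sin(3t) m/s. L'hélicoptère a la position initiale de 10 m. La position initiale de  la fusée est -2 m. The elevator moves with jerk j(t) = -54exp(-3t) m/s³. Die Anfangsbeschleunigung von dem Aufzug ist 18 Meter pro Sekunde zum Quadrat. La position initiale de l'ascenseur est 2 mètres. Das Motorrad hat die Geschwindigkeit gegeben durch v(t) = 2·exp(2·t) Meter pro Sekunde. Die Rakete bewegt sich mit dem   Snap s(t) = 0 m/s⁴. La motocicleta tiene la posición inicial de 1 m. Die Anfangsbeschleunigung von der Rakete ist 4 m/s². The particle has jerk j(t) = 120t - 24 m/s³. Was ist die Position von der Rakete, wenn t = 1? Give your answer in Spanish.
Necesitamos integrar nuestra ecuación del snap s(t) = 0 4 veces. La antiderivada del snap, con j(0) = -30, da la sacudida: j(t) = -30. La antiderivada de la sacudida, con a(0) = 4, da la aceleración: a(t) = 4 - 30·t. Tomando ∫a(t)dt y aplicando v(0) = 5, encontramos v(t) = -15·t^2 + 4·t + 5. Tomando ∫v(t)dt y aplicando x(0) = -2, encontramos x(t) = -5·t^3 + 2·t^2 + 5·t - 2. De la ecuación de la posición x(t) = -5·t^3 + 2·t^2 + 5·t - 2, sustituimos t = 1 para obtener x = 0.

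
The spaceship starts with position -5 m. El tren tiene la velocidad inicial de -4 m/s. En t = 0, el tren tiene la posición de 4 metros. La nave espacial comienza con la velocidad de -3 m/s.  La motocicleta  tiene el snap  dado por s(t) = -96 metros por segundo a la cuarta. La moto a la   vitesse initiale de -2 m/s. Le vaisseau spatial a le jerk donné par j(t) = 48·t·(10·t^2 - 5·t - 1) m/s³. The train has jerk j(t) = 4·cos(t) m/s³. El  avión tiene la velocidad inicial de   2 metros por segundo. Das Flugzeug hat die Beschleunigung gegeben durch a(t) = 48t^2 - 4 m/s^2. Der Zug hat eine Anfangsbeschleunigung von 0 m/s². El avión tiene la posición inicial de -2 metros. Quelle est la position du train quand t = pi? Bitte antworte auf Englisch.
To solve this, we need to take 3 antiderivatives of our jerk equation j(t) = 4·cos(t). Finding the integral of j(t) and using a(0) = 0: a(t) = 4·sin(t). Taking ∫a(t)dt and applying v(0) = -4, we find v(t) = -4·cos(t). Integrating velocity and using the initial condition x(0) = 4, we get x(t) = 4 - 4·sin(t). From the given position equation x(t) = 4 - 4·sin(t), we substitute t = pi to get x = 4.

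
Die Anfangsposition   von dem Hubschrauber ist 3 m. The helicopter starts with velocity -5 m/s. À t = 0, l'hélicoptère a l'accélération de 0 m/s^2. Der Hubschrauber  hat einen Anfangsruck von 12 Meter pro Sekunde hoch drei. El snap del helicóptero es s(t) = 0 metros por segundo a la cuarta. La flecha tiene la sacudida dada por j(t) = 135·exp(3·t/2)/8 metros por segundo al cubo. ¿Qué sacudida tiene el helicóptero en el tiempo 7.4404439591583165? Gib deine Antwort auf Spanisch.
Para resolver esto, necesitamos tomar 1 antiderivada de nuestra ecuación del snap s(t) = 0. La integral del snap, con j(0) = 12, da la sacudida: j(t) = 12. De la ecuación de la sacudida j(t) = 12, sustituimos t = 7.4404439591583165 para obtener j = 12.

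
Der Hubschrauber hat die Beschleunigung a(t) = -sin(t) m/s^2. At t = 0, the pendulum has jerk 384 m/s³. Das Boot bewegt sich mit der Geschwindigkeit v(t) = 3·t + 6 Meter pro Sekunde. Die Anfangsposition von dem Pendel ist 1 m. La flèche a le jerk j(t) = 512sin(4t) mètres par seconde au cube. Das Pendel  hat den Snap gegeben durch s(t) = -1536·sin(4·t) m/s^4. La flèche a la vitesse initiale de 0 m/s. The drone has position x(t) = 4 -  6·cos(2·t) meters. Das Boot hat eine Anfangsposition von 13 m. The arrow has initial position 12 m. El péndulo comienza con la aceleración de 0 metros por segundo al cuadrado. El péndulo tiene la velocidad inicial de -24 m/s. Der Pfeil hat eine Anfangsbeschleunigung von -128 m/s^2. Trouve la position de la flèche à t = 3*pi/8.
Nous devons trouver la primitive de notre équation du jerk j(t) = 512·sin(4·t) 3 fois. La primitive du jerk est l'accélération. En utilisant a(0) = -128, nous obtenons a(t) = -128·cos(4·t). La primitive de l'accélération, avec v(0) = 0, donne la vitesse: v(t) = -32·sin(4·t). La primitive de la vitesse, avec x(0) = 12, donne la position: x(t) = 8·cos(4·t) + 4. En utilisant x(t) = 8·cos(4·t) + 4 et en substituant t = 3*pi/8, nous trouvons x = 4.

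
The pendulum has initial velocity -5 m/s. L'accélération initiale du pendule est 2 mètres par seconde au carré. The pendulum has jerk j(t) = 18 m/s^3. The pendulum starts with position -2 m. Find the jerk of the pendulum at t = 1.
We have jerk j(t) = 18. Substituting t = 1: j(1) = 18.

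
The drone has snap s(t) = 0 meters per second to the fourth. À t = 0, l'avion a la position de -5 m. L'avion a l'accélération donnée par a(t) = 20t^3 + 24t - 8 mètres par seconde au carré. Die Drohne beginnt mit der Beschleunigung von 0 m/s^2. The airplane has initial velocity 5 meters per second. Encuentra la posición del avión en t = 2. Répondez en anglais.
To find the answer, we compute 2 antiderivatives of a(t) = 20·t^3 + 24·t - 8. The antiderivative of acceleration, with v(0) = 5, gives velocity: v(t) = 5·t^4 + 12·t^2 - 8·t + 5. Taking ∫v(t)dt and applying x(0) = -5, we find x(t) = t^5 + 4·t^3 - 4·t^2 + 5·t - 5. Using x(t) = t^5 + 4·t^3 - 4·t^2 + 5·t - 5 and substituting t = 2, we find x = 53.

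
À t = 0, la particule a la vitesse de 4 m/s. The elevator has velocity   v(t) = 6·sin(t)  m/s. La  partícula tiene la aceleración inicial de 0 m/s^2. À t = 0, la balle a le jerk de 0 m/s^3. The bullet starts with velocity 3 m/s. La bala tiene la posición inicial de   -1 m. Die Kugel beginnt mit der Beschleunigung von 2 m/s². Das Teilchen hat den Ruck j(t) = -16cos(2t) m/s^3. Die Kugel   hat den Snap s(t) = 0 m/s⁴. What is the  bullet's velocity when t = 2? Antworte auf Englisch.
We need to integrate our snap equation s(t) = 0 3 times. The integral of snap is jerk. Using j(0) = 0, we get j(t) = 0. Integrating jerk and using the initial condition a(0) = 2, we get a(t) = 2. The integral of acceleration, with v(0) = 3, gives velocity: v(t) = 2·t + 3. We have velocity v(t) = 2·t + 3. Substituting t = 2: v(2) = 7.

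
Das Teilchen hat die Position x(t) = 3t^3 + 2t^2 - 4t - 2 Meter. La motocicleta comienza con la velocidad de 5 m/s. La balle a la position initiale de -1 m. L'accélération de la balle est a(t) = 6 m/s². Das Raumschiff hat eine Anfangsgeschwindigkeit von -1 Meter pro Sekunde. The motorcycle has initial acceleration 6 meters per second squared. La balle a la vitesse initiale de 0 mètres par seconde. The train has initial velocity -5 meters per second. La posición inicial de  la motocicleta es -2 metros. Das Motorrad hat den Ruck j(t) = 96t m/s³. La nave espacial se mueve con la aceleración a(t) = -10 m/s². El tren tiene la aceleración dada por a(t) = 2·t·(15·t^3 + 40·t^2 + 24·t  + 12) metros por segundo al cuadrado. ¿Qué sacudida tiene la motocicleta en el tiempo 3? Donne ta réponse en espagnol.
Usando j(t) = 96·t y sustituyendo t = 3, encontramos j = 288.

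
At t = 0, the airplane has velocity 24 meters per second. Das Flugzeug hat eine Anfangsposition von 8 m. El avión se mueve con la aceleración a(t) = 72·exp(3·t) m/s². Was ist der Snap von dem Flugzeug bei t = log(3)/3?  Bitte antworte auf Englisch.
We must differentiate our acceleration equation a(t) = 72·exp(3·t) 2 times. Differentiating acceleration, we get jerk: j(t) = 216·exp(3·t). Differentiating jerk, we get snap: s(t) = 648·exp(3·t). We have snap s(t) = 648·exp(3·t). Substituting t = log(3)/3: s(log(3)/3) = 1944.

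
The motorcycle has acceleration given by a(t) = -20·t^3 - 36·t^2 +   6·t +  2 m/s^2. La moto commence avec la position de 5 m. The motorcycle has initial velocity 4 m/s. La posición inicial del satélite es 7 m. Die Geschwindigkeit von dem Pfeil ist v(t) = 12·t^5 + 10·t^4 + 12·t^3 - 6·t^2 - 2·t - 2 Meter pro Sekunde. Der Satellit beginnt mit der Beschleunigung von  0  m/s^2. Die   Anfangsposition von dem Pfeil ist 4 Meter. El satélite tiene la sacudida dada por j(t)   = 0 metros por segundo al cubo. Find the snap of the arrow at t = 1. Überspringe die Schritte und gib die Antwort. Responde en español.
La respuesta es 1032.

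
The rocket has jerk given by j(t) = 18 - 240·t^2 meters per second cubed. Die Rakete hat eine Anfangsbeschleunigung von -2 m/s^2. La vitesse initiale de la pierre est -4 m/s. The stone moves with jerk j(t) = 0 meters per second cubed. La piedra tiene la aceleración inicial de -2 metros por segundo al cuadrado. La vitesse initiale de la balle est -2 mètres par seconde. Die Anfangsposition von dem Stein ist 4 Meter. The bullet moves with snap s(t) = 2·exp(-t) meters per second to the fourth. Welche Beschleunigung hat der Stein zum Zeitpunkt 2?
Wir müssen unsere Gleichung für den Ruck j(t) = 0 1-mal integrieren. Durch Integration von dem Ruck und Verwendung der Anfangsbedingung a(0) = -2, erhalten wir a(t) = -2. Mit a(t) = -2 und Einsetzen von t = 2, finden wir a = -2.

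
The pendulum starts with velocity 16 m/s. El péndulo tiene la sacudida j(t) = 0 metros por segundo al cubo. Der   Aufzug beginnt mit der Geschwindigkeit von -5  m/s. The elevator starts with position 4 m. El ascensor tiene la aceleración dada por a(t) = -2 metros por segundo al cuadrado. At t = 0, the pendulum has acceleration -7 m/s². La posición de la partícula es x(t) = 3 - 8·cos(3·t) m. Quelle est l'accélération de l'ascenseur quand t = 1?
En utilisant a(t) = -2 et en substituant t = 1, nous trouvons a = -2.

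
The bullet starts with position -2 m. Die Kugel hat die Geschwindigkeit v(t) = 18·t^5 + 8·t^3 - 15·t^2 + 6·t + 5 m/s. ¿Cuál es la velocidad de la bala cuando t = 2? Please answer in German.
Mit v(t) = 18·t^5 + 8·t^3 - 15·t^2 + 6·t + 5 und Einsetzen von t = 2, finden wir v = 597.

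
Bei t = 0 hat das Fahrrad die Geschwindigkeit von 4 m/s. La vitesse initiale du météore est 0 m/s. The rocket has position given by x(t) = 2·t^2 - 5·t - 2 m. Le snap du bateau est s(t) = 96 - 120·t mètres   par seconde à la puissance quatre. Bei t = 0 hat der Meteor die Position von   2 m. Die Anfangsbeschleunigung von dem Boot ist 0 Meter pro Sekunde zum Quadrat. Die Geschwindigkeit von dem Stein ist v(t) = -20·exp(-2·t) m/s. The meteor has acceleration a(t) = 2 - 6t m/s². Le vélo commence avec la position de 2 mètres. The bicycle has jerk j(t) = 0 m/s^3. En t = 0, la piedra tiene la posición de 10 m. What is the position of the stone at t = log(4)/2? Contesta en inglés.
We must find the antiderivative of our velocity equation v(t) = -20·exp(-2·t) 1 time. The integral of velocity is position. Using x(0) = 10, we get x(t) = 10·exp(-2·t). Using x(t) = 10·exp(-2·t) and substituting t = log(4)/2, we find x = 5/2.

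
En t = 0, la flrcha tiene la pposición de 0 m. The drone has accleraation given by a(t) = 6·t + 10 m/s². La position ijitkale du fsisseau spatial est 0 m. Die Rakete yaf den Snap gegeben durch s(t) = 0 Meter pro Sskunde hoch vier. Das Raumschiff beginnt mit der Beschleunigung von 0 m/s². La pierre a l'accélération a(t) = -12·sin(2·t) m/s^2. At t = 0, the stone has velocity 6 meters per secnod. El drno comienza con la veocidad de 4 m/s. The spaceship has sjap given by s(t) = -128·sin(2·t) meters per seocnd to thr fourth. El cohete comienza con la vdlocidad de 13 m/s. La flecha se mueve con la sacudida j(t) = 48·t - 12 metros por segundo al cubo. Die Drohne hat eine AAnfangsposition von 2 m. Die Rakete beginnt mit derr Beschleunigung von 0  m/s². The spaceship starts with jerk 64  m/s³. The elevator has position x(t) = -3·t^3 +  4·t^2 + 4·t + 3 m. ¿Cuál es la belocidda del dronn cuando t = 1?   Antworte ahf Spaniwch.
Para resolver esto, necesitamos tomar 1 integral de nuestra ecuación de la aceleración a(t) = 6·t + 10. La antiderivada de la aceleración, con v(0) = 4, da la velocidad: v(t) = 3·t^2 + 10·t + 4. Usando v(t) = 3·t^2 + 10·t + 4 y sustituyendo t = 1, encontramos v = 17.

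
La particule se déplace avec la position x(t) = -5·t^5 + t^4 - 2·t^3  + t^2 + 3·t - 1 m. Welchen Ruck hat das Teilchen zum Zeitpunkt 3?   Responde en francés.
Nous devons dériver notre équation de la position x(t) = -5·t^5 + t^4 - 2·t^3 + t^2 + 3·t - 1 3 fois. En prenant d/dt de x(t), nous trouvons v(t) = -25·t^4 + 4·t^3 - 6·t^2 + 2·t + 3. En dérivant la vitesse, nous obtenons l'accélération: a(t) = -100·t^3 + 12·t^2 - 12·t + 2. En dérivant l'accélération, nous obtenons le jerk: j(t) = -300·t^2 + 24·t - 12. De l'équation du jerk j(t) = -300·t^2 + 24·t - 12, nous substituons t = 3 pour obtenir j = -2640.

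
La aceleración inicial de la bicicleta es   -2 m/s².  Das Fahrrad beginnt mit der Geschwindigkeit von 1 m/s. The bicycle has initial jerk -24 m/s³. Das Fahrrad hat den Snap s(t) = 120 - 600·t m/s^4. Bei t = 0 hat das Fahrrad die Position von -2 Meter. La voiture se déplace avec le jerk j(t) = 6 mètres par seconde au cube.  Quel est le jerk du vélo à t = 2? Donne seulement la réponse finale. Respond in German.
j(2) = -984.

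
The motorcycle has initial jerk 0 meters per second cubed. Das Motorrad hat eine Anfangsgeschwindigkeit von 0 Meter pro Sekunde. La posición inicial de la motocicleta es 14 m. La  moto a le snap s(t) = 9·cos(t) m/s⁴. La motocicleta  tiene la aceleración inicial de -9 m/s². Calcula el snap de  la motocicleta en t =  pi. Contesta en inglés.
Using s(t) = 9·cos(t) and substituting t = pi, we find s = -9.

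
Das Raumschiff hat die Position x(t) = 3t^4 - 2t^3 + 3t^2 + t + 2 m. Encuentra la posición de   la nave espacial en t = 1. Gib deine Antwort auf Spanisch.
De la ecuación de la posición x(t) = 3·t^4 - 2·t^3 + 3·t^2 + t + 2, sustituimos t = 1 para obtener x = 7.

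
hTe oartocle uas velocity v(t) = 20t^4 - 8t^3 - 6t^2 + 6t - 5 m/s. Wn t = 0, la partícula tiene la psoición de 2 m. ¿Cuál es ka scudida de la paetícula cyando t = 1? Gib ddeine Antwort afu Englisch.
Starting from velocity v(t) = 20·t^4 - 8·t^3 - 6·t^2 + 6·t - 5, we take 2 derivatives. Differentiating velocity, we get acceleration: a(t) = 80·t^3 - 24·t^2 - 12·t + 6. Taking d/dt of a(t), we find j(t) = 240·t^2 - 48·t - 12. From the given jerk equation j(t) = 240·t^2 - 48·t - 12, we substitute t = 1 to get j = 180.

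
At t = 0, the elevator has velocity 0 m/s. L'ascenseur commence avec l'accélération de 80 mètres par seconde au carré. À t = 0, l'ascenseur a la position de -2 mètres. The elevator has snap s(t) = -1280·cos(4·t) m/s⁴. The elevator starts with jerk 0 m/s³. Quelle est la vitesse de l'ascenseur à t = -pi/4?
En partant du snap s(t) = -1280·cos(4·t), nous prenons 3 primitives. L'intégrale du snap, avec j(0) = 0, donne le jerk: j(t) = -320·sin(4·t). La primitive du jerk est l'accélération. En utilisant a(0) = 80, nous obtenons a(t) = 80·cos(4·t). L'intégrale de l'accélération est la vitesse. En utilisant v(0) = 0, nous obtenons v(t) = 20·sin(4·t). De l'équation de la vitesse v(t) = 20·sin(4·t), nous substituons t = -pi/4 pour obtenir v = 0.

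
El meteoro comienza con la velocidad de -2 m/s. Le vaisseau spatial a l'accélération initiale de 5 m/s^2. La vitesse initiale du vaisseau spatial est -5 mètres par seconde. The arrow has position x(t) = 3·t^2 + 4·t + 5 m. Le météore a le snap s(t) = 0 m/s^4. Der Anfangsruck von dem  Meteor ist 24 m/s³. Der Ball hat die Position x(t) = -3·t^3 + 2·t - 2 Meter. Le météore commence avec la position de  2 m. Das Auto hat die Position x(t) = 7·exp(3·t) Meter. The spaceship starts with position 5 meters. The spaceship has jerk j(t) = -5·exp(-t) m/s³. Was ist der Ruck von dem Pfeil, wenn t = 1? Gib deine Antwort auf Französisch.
En partant de la position x(t) = 3·t^2 + 4·t + 5, nous prenons 3 dérivées. La dérivée de la position donne la vitesse: v(t) = 6·t + 4. En prenant d/dt de v(t), nous trouvons a(t) = 6. En dérivant l'accélération, nous obtenons le jerk: j(t) = 0. En utilisant j(t) = 0 et en substituant t = 1, nous trouvons j = 0.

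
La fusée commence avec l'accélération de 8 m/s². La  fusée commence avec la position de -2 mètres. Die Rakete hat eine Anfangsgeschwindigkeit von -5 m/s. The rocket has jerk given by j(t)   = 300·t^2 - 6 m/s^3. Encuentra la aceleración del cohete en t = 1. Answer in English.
Starting from jerk j(t) = 300·t^2 - 6, we take 1 integral. The integral of jerk is acceleration. Using a(0) = 8, we get a(t) = 100·t^3 - 6·t + 8. From the given acceleration equation a(t) = 100·t^3 - 6·t + 8, we substitute t = 1 to get a = 102.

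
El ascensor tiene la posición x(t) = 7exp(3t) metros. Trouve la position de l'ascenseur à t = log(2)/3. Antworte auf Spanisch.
Tenemos la posición x(t) = 7·exp(3·t). Sustituyendo t = log(2)/3: x(log(2)/3) = 14.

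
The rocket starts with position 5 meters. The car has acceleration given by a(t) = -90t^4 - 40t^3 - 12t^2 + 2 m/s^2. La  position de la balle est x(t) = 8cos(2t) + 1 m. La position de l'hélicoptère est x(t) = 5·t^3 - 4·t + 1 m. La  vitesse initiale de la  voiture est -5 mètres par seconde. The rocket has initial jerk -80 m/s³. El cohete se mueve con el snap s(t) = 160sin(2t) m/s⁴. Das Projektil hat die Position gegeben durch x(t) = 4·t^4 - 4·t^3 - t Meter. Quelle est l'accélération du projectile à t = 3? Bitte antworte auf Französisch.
Nous devons dériver notre équation de la position x(t) = 4·t^4 - 4·t^3 - t 2 fois. La dérivée de la position donne la vitesse: v(t) = 16·t^3 - 12·t^2 - 1. En prenant d/dt de v(t), nous trouvons a(t) = 48·t^2 - 24·t. Nous avons l'accélération a(t) = 48·t^2 - 24·t. En substituant t = 3: a(3) = 360.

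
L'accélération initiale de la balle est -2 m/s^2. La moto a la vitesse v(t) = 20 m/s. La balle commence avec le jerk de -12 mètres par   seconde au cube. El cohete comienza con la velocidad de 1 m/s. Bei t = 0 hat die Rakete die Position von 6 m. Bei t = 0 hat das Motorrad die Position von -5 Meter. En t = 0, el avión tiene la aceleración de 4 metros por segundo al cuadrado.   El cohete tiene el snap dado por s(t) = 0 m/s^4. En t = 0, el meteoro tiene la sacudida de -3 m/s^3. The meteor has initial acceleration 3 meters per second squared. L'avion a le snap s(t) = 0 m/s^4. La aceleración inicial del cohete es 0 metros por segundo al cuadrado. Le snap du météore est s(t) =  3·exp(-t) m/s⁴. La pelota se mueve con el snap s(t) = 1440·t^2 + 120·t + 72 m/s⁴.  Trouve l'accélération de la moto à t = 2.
En partant de la vitesse v(t) = 20, nous prenons 1 dérivée. En dérivant la vitesse, nous obtenons l'accélération: a(t) = 0. En utilisant a(t) = 0 et en substituant t = 2, nous trouvons a = 0.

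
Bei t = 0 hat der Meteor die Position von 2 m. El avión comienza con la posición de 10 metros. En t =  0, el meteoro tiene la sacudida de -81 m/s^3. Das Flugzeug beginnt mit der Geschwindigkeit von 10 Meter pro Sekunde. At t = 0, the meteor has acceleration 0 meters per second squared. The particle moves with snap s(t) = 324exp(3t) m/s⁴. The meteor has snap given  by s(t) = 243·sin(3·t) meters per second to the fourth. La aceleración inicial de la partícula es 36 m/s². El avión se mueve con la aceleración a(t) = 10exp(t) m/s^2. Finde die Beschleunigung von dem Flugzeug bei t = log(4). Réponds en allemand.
Wir haben die Beschleunigung a(t) = 10·exp(t). Durch Einsetzen von t = log(4): a(log(4)) = 40.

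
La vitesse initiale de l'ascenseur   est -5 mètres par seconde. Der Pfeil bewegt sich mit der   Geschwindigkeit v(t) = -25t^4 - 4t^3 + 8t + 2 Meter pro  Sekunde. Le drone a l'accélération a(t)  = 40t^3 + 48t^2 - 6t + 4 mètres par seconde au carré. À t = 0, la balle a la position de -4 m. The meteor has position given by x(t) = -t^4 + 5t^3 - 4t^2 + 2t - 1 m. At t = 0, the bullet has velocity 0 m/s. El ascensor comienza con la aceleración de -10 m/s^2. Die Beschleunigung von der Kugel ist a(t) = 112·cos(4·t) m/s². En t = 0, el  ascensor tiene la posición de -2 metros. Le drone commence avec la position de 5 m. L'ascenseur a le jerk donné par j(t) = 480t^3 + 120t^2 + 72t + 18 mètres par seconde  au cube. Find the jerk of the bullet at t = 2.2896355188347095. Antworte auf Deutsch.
Ausgehend von der Beschleunigung a(t) = 112·cos(4·t), nehmen wir 1 Ableitung. Mit d/dt von a(t) finden wir j(t) = -448·sin(4·t). Wir haben den Ruck j(t) = -448·sin(4·t). Durch Einsetzen von t = 2.2896355188347095: j(2.2896355188347095) = -117.869611590123.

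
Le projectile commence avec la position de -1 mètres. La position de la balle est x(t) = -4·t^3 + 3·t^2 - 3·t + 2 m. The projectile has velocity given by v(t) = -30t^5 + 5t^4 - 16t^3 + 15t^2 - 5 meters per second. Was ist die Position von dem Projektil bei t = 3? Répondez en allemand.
Ausgehend von der Geschwindigkeit v(t) = -30·t^5 + 5·t^4 - 16·t^3 + 15·t^2 - 5, nehmen wir 1 Integral. Durch Integration von der Geschwindigkeit und Verwendung der Anfangsbedingung x(0) = -1, erhalten wir x(t) = -5·t^6 + t^5 - 4·t^4 + 5·t^3 - 5·t - 1. Aus der Gleichung für die Position x(t) = -5·t^6 + t^5 - 4·t^4 + 5·t^3 - 5·t - 1, setzen wir t = 3 ein und erhalten x = -3607.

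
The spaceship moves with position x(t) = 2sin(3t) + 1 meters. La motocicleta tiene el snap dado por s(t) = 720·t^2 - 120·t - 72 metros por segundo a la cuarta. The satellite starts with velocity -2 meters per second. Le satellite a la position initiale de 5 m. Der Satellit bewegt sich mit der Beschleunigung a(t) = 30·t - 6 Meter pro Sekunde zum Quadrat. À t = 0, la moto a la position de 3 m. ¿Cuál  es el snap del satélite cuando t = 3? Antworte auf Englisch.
Starting from acceleration a(t) = 30·t - 6, we take 2 derivatives. The derivative of acceleration gives jerk: j(t) = 30. The derivative of jerk gives snap: s(t) = 0. From the given snap equation s(t) = 0, we substitute t = 3 to get s = 0.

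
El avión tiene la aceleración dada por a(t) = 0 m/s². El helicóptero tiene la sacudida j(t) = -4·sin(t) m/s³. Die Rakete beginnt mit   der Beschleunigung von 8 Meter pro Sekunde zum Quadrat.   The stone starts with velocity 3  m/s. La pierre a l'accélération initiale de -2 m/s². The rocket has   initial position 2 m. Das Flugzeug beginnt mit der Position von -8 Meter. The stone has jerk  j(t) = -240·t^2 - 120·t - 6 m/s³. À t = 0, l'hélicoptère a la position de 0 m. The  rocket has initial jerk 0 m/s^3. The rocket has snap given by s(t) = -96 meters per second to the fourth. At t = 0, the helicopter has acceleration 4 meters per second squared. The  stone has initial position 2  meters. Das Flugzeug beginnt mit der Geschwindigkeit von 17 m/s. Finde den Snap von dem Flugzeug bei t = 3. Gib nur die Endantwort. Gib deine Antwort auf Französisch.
Le snap à t = 3 est s = 0.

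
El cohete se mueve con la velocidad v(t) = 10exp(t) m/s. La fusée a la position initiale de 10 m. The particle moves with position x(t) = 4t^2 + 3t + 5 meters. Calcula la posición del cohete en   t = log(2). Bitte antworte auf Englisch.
Starting from velocity v(t) = 10·exp(t), we take 1 integral. The antiderivative of velocity, with x(0) = 10, gives position: x(t) = 10·exp(t). We have position x(t) = 10·exp(t). Substituting t = log(2): x(log(2)) = 20.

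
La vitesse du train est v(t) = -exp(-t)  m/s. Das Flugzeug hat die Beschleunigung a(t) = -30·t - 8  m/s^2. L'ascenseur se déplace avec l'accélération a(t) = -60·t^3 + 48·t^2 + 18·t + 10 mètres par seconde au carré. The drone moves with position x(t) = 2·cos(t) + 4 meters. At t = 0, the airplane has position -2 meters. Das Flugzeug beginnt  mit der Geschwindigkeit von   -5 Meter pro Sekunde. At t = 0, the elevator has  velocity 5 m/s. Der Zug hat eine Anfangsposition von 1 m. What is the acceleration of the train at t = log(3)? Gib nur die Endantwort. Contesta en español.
a(log(3)) = 1/3.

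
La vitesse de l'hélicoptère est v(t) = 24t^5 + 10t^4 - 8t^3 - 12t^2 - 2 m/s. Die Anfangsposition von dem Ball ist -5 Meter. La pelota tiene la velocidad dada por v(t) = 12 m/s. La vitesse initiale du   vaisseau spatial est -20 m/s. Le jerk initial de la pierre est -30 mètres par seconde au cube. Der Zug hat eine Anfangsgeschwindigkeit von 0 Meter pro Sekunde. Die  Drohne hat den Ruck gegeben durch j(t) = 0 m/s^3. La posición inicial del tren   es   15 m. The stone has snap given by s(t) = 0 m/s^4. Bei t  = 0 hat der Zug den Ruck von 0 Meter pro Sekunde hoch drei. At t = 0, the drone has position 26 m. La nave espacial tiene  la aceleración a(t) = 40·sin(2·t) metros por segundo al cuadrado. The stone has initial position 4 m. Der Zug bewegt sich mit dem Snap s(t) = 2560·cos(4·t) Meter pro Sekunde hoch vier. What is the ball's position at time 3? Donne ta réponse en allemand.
Um dies zu lösen, müssen wir 1 Integral unserer Gleichung für die Geschwindigkeit v(t) = 12 finden. Mit ∫v(t)dt und Anwendung von x(0) = -5, finden wir x(t) = 12·t - 5. Wir haben die Position x(t) = 12·t - 5. Durch Einsetzen von t = 3: x(3) = 31.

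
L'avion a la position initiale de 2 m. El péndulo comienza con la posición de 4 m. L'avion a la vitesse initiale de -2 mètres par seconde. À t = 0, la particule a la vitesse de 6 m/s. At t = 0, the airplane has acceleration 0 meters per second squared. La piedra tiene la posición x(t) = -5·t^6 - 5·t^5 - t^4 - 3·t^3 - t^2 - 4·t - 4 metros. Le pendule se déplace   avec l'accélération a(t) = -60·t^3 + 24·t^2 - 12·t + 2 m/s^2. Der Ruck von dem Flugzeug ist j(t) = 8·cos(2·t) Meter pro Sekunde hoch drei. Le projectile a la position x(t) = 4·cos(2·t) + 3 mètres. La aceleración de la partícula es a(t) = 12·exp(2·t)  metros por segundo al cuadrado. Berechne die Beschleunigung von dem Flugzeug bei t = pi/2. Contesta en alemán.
Wir müssen die Stammfunktion unserer Gleichung für den Ruck j(t) = 8·cos(2·t) 1-mal finden. Das Integral von dem Ruck ist die Beschleunigung. Mit a(0) = 0 erhalten wir a(t) = 4·sin(2·t). Wir haben die Beschleunigung a(t) = 4·sin(2·t). Durch Einsetzen von t = pi/2: a(pi/2) = 0.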